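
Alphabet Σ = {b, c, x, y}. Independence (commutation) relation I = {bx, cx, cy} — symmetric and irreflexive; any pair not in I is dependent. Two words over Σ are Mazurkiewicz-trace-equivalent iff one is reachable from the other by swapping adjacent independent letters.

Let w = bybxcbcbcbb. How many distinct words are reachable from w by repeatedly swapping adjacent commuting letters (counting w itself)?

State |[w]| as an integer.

9

piece 0:b — minimal
piece 1:y rests on {0:b}
piece 2:b rests on {1:y}
piece 3:x rests on {1:y}
piece 4:c rests on {2:b}
piece 5:b rests on {4:c}
piece 6:c rests on {5:b}
piece 7:b rests on {6:c}
piece 8:c rests on {7:b}
piece 9:b rests on {8:c}
piece 10:b rests on {9:b}
minimal pieces: {0:b}
ways to finish when only these pieces remain (= sum over removing one remaining piece with nothing left below it):
  1 left: {3}→1  {10}→1
  2 left: {3,10}→2  {9,10}→1
  3 left: {3,9,10}→3  {8,9,10}→1
  4 left: {3,8,9,10}→4  {7,8,9,10}→1
  5 left: {3,7,8,9,10}→5  {6,7,8,9,10}→1
  6 left: {3,6,7,8,9,10}→6  {5,6,7,8,9,10}→1
  7 left: {3,5,6,7,8,9,10}→7  {4,5,6,7,8,9,10}→1
  8 left: {2,4,5,6,7,8,9,10}→1  {3,4,5,6,7,8,9,10}→8
  9 left: {2,3,4,5,6,7,8,9,10}→9
  placing 0:b first → 9 extensions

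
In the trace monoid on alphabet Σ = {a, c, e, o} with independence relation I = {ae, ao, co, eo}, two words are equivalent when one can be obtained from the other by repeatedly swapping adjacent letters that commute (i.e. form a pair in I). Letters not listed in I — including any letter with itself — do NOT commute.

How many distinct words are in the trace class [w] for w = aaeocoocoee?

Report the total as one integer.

990

#0=a has no predecessor
#1=a depends on [0:a]
#2=e has no predecessor
#3=o has no predecessor
#4=c depends on [1:a, 2:e]
#5=o depends on [3:o]
#6=o depends on [5:o]
#7=c depends on [4:c]
#8=o depends on [6:o]
#9=e depends on [7:c]
#10=e depends on [9:e]
sources: [0:a, 2:e, 3:o]
N(rest) = Σ N(rest − s) over sources s of rest; N(one piece) = 1:
  size 1 → [8]=1  [10]=1
  size 2 → [6,8]=1  [8,10]=2  [9,10]=1
  size 3 → [5,6,8]=1  [6,8,10]=3  [7,9,10]=1  [8,9,10]=3
  size 4 → [3,5,6,8]=1  [4,7,9,10]=1  [5,6,8,10]=4  [6,8,9,10]=6  [7,8,9,10]=4
  size 5 → [1,4,7,9,10]=1  [2,4,7,9,10]=1  [3,5,6,8,10]=5  [4,7,8,9,10]=5  [5,6,8,9,10]=10  [6,7,8,9,10]=10
  size 6 → [0,1,4,7,9,10]=1  [1,2,4,7,9,10]=2  [1,4,7,8,9,10]=6  [2,4,7,8,9,10]=6  [3,5,6,8,9,10]=15  [4,6,7,8,9,10]=15  [5,6,7,8,9,10]=20
  size 7 → [0,1,2,4,7,9,10]=3  [0,1,4,7,8,9,10]=7  [1,2,4,7,8,9,10]=14  [1,4,6,7,8,9,10]=21  [2,4,6,7,8,9,10]=21  [3,5,6,7,8,9,10]=35  [4,5,6,7,8,9,10]=35
  size 8 → [0,1,2,4,7,8,9,10]=24  [0,1,4,6,7,8,9,10]=28  [1,2,4,6,7,8,9,10]=56  [1,4,5,6,7,8,9,10]=56  [2,4,5,6,7,8,9,10]=56  [3,4,5,6,7,8,9,10]=70
  size 9 → [0,1,2,4,6,7,8,9,10]=108  [0,1,4,5,6,7,8,9,10]=84  [1,2,4,5,6,7,8,9,10]=168  [1,3,4,5,6,7,8,9,10]=126  [2,3,4,5,6,7,8,9,10]=126
  first=0(a) contributes 420
  first=2(e) contributes 210
  first=3(o) contributes 360
|[w]| = 990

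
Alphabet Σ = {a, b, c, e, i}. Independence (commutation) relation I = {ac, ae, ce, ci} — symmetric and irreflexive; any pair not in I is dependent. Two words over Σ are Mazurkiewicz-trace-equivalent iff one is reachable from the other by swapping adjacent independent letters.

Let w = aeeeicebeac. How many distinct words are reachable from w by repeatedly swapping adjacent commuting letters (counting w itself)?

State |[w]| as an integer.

168

#0=a has no predecessor
#1=e has no predecessor
#2=e depends on [1:e]
#3=e depends on [2:e]
#4=i depends on [0:a, 3:e]
#5=c has no predecessor
#6=e depends on [4:i]
#7=b depends on [5:c, 6:e]
#8=e depends on [7:b]
#9=a depends on [7:b]
#10=c depends on [7:b]
sources: [0:a, 1:e, 5:c]
N(rest) = Σ N(rest − s) over sources s of rest; N(one piece) = 1:
  size 1 → [8]=1  [9]=1  [10]=1
  size 2 → [8,9]=2  [8,10]=2  [9,10]=2
  size 3 → [8,9,10]=6
  size 4 → [7,8,9,10]=6
  size 5 → [5,7,8,9,10]=6  [6,7,8,9,10]=6
  size 6 → [4,6,7,8,9,10]=6  [5,6,7,8,9,10]=12
  size 7 → [0,4,6,7,8,9,10]=6  [3,4,6,7,8,9,10]=6  [4,5,6,7,8,9,10]=18
  size 8 → [0,3,4,6,7,8,9,10]=12  [0,4,5,6,7,8,9,10]=24  [2,3,4,6,7,8,9,10]=6  [3,4,5,6,7,8,9,10]=24
  size 9 → [0,2,3,4,6,7,8,9,10]=18  [0,3,4,5,6,7,8,9,10]=60  [1,2,3,4,6,7,8,9,10]=6  [2,3,4,5,6,7,8,9,10]=30
  first=0(a) contributes 36
  first=1(e) contributes 108
  first=5(c) contributes 24
|[w]| = 168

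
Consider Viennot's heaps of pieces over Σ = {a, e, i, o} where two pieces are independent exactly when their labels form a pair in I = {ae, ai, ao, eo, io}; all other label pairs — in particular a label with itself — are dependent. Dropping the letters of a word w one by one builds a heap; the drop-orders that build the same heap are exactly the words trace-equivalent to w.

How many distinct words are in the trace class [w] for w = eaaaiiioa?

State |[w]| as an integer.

630

#0=e has no predecessor
#1=a has no predecessor
#2=a depends on [1:a]
#3=a depends on [2:a]
#4=i depends on [0:e]
#5=i depends on [4:i]
#6=i depends on [5:i]
#7=o has no predecessor
#8=a depends on [3:a]
sources: [0:e, 1:a, 7:o]
N(rest) = Σ N(rest − s) over sources s of rest; N(one piece) = 1:
  size 1 → [6]=1  [7]=1  [8]=1
  size 2 → [3,8]=1  [5,6]=1  [6,7]=2  [6,8]=2  [7,8]=2
  size 3 → [2,3,8]=1  [3,6,8]=3  [3,7,8]=3  [4,5,6]=1  [5,6,7]=3  [5,6,8]=3  [6,7,8]=6
  size 4 → [0,4,5,6]=1  [1,2,3,8]=1  [2,3,6,8]=4  [2,3,7,8]=4  [3,5,6,8]=6  [3,6,7,8]=12  [4,5,6,7]=4  [4,5,6,8]=4  [5,6,7,8]=12
  size 5 → [0,4,5,6,7]=5  [0,4,5,6,8]=5  [1,2,3,6,8]=5  [1,2,3,7,8]=5  [2,3,5,6,8]=10  [2,3,6,7,8]=20  [3,4,5,6,8]=10  [3,5,6,7,8]=30  [4,5,6,7,8]=20
  size 6 → [0,3,4,5,6,8]=15  [0,4,5,6,7,8]=30  [1,2,3,5,6,8]=15  [1,2,3,6,7,8]=30  [2,3,4,5,6,8]=20  [2,3,5,6,7,8]=60  [3,4,5,6,7,8]=60
  size 7 → [0,2,3,4,5,6,8]=35  [0,3,4,5,6,7,8]=105  [1,2,3,4,5,6,8]=35  [1,2,3,5,6,7,8]=105  [2,3,4,5,6,7,8]=140
  first=0(e) contributes 280
  first=1(a) contributes 280
  first=7(o) contributes 70
|[w]| = 630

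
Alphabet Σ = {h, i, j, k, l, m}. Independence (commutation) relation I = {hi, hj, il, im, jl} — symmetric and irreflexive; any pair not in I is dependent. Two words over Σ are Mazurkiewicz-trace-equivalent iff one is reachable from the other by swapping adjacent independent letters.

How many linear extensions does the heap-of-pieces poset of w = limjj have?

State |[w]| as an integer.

3

drop 0:l onto floor
drop 1:i onto floor
drop 2:m onto {0:l}
drop 3:j onto {1:i, 2:m}
drop 4:j onto {3:j}
ground layer = {0:l, 1:i}
drop-orders for the pieces not yet dropped (sum over which currently-grounded one goes next):
  1 to go: {4} 1
  2 to go: {3,4} 1
  3 to go: {1,3,4} 1  {2,3,4} 1
  if 0:l drops first: 2 orders
  if 1:i drops first: 1 orders
heap linearizations: 3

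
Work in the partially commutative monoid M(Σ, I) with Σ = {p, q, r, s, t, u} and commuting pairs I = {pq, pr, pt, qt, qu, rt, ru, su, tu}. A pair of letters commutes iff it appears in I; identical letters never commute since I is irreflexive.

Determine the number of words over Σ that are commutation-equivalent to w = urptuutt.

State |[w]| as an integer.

280

drop 0:u onto floor
drop 1:r onto floor
drop 2:p onto {0:u}
drop 3:t onto floor
drop 4:u onto {2:p}
drop 5:u onto {4:u}
drop 6:t onto {3:t}
drop 7:t onto {6:t}
ground layer = {0:u, 1:r, 3:t}
drop-orders for the pieces not yet dropped (sum over which currently-grounded one goes next):
  1 to go: {1} 1  {5} 1  {7} 1
  2 to go: {1,5} 2  {1,7} 2  {4,5} 1  {5,7} 2  {6,7} 1
  3 to go: {1,4,5} 3  {1,5,7} 6  {1,6,7} 3  {2,4,5} 1  {3,6,7} 1  {4,5,7} 3  {5,6,7} 3
  4 to go: {0,2,4,5} 1  {1,2,4,5} 4  {1,3,6,7} 4  {1,4,5,7} 12  {1,5,6,7} 12  {2,4,5,7} 4  {3,5,6,7} 4  {4,5,6,7} 6
  5 to go: {0,1,2,4,5} 5  {0,2,4,5,7} 5  {1,2,4,5,7} 20  {1,3,5,6,7} 20  {1,4,5,6,7} 30  {2,4,5,6,7} 10  {3,4,5,6,7} 10
  6 to go: {0,1,2,4,5,7} 30  {0,2,4,5,6,7} 15  {1,2,4,5,6,7} 60  {1,3,4,5,6,7} 60  {2,3,4,5,6,7} 20
  if 0:u drops first: 140 orders
  if 1:r drops first: 35 orders
  if 3:t drops first: 105 orders
heap linearizations: 280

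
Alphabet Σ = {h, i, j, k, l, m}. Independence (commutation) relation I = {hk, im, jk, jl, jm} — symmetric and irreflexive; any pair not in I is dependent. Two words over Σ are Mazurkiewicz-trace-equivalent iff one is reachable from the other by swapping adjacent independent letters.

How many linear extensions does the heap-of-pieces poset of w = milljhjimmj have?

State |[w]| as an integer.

#0=m has no predecessor
#1=i has no predecessor
#2=l depends on [0:m, 1:i]
#3=l depends on [2:l]
#4=j depends on [1:i]
#5=h depends on [3:l, 4:j]
#6=j depends on [5:h]
#7=i depends on [6:j]
#8=m depends on [5:h]
#9=m depends on [8:m]
#10=j depends on [7:i]
sources: [0:m, 1:i]
N(rest) = Σ N(rest − s) over sources s of rest; N(one piece) = 1:
  size 1 → [9]=1  [10]=1
  size 2 → [7,10]=1  [8,9]=1  [9,10]=2
  size 3 → [6,7,10]=1  [7,9,10]=3  [8,9,10]=3
  size 4 → [6,7,9,10]=4  [7,8,9,10]=6
  size 5 → [6,7,8,9,10]=10
  size 6 → [5,6,7,8,9,10]=10
  size 7 → [3,5,6,7,8,9,10]=10  [4,5,6,7,8,9,10]=10
  size 8 → [2,3,5,6,7,8,9,10]=10  [3,4,5,6,7,8,9,10]=20
  size 9 → [0,2,3,5,6,7,8,9,10]=10  [2,3,4,5,6,7,8,9,10]=30
  first=0(m) contributes 30
  first=1(i) contributes 40
|[w]| = 70

70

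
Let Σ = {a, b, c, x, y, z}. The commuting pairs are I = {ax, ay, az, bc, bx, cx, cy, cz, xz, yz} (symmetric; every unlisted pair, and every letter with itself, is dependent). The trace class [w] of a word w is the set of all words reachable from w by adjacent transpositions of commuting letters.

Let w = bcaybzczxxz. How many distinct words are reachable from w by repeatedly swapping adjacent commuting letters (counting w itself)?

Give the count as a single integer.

piece 0:b — minimal
piece 1:c — minimal
piece 2:a rests on {0:b, 1:c}
piece 3:y rests on {0:b}
piece 4:b rests on {2:a, 3:y}
piece 5:z rests on {4:b}
piece 6:c rests on {2:a}
piece 7:z rests on {5:z}
piece 8:x rests on {3:y}
piece 9:x rests on {8:x}
piece 10:z rests on {7:z}
minimal pieces: {0:b, 1:c}
ways to finish when only these pieces remain (= sum over removing one remaining piece with nothing left below it):
  1 left: {6}→1  {9}→1  {10}→1
  2 left: {6,9}→2  {6,10}→2  {7,10}→1  {8,9}→1  {9,10}→2
  3 left: {5,7,10}→1  {6,7,10}→3  {6,8,9}→3  {6,9,10}→6  {7,9,10}→3  {8,9,10}→3
  4 left: {4,5,7,10}→1  {5,6,7,10}→4  {5,7,9,10}→4  {6,7,9,10}→12  {6,8,9,10}→12  {7,8,9,10}→6
  5 left: {4,5,6,7,10}→5  {4,5,7,9,10}→5  {5,6,7,9,10}→20  {5,7,8,9,10}→10  {6,7,8,9,10}→30
  6 left: {2,4,5,6,7,10}→5  {4,5,6,7,9,10}→30  {4,5,7,8,9,10}→15  {5,6,7,8,9,10}→60
  7 left: {1,2,4,5,6,7,10}→5  {2,4,5,6,7,9,10}→35  {3,4,5,7,8,9,10}→15  {4,5,6,7,8,9,10}→105
  8 left: {1,2,4,5,6,7,9,10}→40  {2,4,5,6,7,8,9,10}→140  {3,4,5,6,7,8,9,10}→120
  9 left: {1,2,4,5,6,7,8,9,10}→180  {2,3,4,5,6,7,8,9,10}→260
  placing 0:b first → 440 extensions
  placing 1:c first → 260 extensions
total linear extensions = 700

700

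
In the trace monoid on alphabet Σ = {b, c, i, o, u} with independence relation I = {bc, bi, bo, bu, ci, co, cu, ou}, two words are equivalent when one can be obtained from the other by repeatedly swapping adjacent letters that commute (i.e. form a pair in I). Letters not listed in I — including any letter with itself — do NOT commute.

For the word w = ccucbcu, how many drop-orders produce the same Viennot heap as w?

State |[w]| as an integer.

#0=c has no predecessor
#1=c depends on [0:c]
#2=u has no predecessor
#3=c depends on [1:c]
#4=b has no predecessor
#5=c depends on [3:c]
#6=u depends on [2:u]
sources: [0:c, 2:u, 4:b]
N(rest) = Σ N(rest − s) over sources s of rest; N(one piece) = 1:
  size 1 → [4]=1  [5]=1  [6]=1
  size 2 → [2,6]=1  [3,5]=1  [4,5]=2  [4,6]=2  [5,6]=2
  size 3 → [1,3,5]=1  [2,4,6]=3  [2,5,6]=3  [3,4,5]=3  [3,5,6]=3  [4,5,6]=6
  size 4 → [0,1,3,5]=1  [1,3,4,5]=4  [1,3,5,6]=4  [2,3,5,6]=6  [2,4,5,6]=12  [3,4,5,6]=12
  size 5 → [0,1,3,4,5]=5  [0,1,3,5,6]=5  [1,2,3,5,6]=10  [1,3,4,5,6]=20  [2,3,4,5,6]=30
  first=0(c) contributes 60
  first=2(u) contributes 30
  first=4(b) contributes 15
|[w]| = 105

105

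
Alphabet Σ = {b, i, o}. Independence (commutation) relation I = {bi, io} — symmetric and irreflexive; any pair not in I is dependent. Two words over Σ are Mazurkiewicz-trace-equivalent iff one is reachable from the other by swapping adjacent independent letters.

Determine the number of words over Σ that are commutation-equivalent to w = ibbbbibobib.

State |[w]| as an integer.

0(i) covers ∅
1(b) covers ∅
2(b) covers 1:b
3(b) covers 2:b
4(b) covers 3:b
5(i) covers 0:i
6(b) covers 4:b
7(o) covers 6:b
8(b) covers 7:o
9(i) covers 5:i
10(b) covers 8:b
floor of heap: 0:i, 1:b
completions by unplaced set U, small U first (add the entries for U minus each lowest piece of U):
  |U|=1: {9}:1  {10}:1
  |U|=2: {5,9}:1  {8,10}:1  {9,10}:2
  |U|=3: {0,5,9}:1  {5,9,10}:3  {7,8,10}:1  {8,9,10}:3
  |U|=4: {0,5,9,10}:4  {5,8,9,10}:6  {6,7,8,10}:1  {7,8,9,10}:4
  |U|=5: {0,5,8,9,10}:10  {4,6,7,8,10}:1  {5,7,8,9,10}:10  {6,7,8,9,10}:5
  |U|=6: {0,5,7,8,9,10}:20  {3,4,6,7,8,10}:1  {4,6,7,8,9,10}:6  {5,6,7,8,9,10}:15
  |U|=7: {0,5,6,7,8,9,10}:35  {2,3,4,6,7,8,10}:1  {3,4,6,7,8,9,10}:7  {4,5,6,7,8,9,10}:21
  |U|=8: {0,4,5,6,7,8,9,10}:56  {1,2,3,4,6,7,8,10}:1  {2,3,4,6,7,8,9,10}:8  {3,4,5,6,7,8,9,10}:28
  |U|=9: {0,3,4,5,6,7,8,9,10}:84  {1,2,3,4,6,7,8,9,10}:9  {2,3,4,5,6,7,8,9,10}:36
  start at 0(i): 45
  start at 1(b): 120
sum over floor = 165

165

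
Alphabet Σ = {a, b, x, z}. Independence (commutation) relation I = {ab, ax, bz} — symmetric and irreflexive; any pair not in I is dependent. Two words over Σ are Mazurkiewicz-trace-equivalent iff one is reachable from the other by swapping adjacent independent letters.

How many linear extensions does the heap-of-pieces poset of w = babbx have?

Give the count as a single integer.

5

drop 0:b onto floor
drop 1:a onto floor
drop 2:b onto {0:b}
drop 3:b onto {2:b}
drop 4:x onto {3:b}
ground layer = {0:b, 1:a}
drop-orders for the pieces not yet dropped (sum over which currently-grounded one goes next):
  1 to go: {1} 1  {4} 1
  2 to go: {1,4} 2  {3,4} 1
  3 to go: {1,3,4} 3  {2,3,4} 1
  if 0:b drops first: 4 orders
  if 1:a drops first: 1 orders
heap linearizations: 5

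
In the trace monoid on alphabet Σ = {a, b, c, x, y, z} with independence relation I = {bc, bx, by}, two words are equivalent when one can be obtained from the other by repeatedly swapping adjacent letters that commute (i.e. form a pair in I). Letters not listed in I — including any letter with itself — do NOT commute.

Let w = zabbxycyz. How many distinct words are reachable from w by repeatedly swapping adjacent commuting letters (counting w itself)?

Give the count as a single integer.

15

drop 0:z onto floor
drop 1:a onto {0:z}
drop 2:b onto {1:a}
drop 3:b onto {2:b}
drop 4:x onto {1:a}
drop 5:y onto {4:x}
drop 6:c onto {5:y}
drop 7:y onto {6:c}
drop 8:z onto {3:b, 7:y}
ground layer = {0:z}
drop-orders for the pieces not yet dropped (sum over which currently-grounded one goes next):
  1 to go: {8} 1
  2 to go: {3,8} 1  {7,8} 1
  3 to go: {2,3,8} 1  {3,7,8} 2  {6,7,8} 1
  4 to go: {2,3,7,8} 3  {3,6,7,8} 3  {5,6,7,8} 1
  5 to go: {2,3,6,7,8} 6  {3,5,6,7,8} 4  {4,5,6,7,8} 1
  6 to go: {2,3,5,6,7,8} 10  {3,4,5,6,7,8} 5
  7 to go: {2,3,4,5,6,7,8} 15
  if 0:z drops first: 15 orders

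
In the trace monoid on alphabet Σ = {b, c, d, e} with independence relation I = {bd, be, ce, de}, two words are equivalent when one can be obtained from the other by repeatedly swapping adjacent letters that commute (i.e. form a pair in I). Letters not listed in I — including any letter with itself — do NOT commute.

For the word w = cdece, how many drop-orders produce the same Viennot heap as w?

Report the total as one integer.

10

piece 0:c — minimal
piece 1:d rests on {0:c}
piece 2:e — minimal
piece 3:c rests on {1:d}
piece 4:e rests on {2:e}
minimal pieces: {0:c, 2:e}
ways to finish when only these pieces remain (= sum over removing one remaining piece with nothing left below it):
  1 left: {3}→1  {4}→1
  2 left: {1,3}→1  {2,4}→1  {3,4}→2
  3 left: {0,1,3}→1  {1,3,4}→3  {2,3,4}→3
  placing 0:c first → 6 extensions
  placing 2:e first → 4 extensions
total linear extensions = 10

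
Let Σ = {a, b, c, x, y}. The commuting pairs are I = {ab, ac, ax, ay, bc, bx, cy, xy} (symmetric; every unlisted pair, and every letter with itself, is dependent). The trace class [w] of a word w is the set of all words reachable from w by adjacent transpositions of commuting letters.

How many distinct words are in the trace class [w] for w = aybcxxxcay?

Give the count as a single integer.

#0=a has no predecessor
#1=y has no predecessor
#2=b depends on [1:y]
#3=c has no predecessor
#4=x depends on [3:c]
#5=x depends on [4:x]
#6=x depends on [5:x]
#7=c depends on [6:x]
#8=a depends on [0:a]
#9=y depends on [2:b]
sources: [0:a, 1:y, 3:c]
N(rest) = Σ N(rest − s) over sources s of rest; N(one piece) = 1:
  size 1 → [7]=1  [8]=1  [9]=1
  size 2 → [0,8]=1  [2,9]=1  [6,7]=1  [7,8]=2  [7,9]=2  [8,9]=2
  size 3 → [0,7,8]=3  [0,8,9]=3  [1,2,9]=1  [2,7,9]=3  [2,8,9]=3  [5,6,7]=1  [6,7,8]=3  [6,7,9]=3  [7,8,9]=6
  size 4 → [0,2,8,9]=6  [0,6,7,8]=6  [0,7,8,9]=12  [1,2,7,9]=4  [1,2,8,9]=4  [2,6,7,9]=6  [2,7,8,9]=12  [4,5,6,7]=1  [5,6,7,8]=4  [5,6,7,9]=4  [6,7,8,9]=12
  size 5 → [0,1,2,8,9]=10  [0,2,7,8,9]=30  [0,5,6,7,8]=10  [0,6,7,8,9]=30  [1,2,6,7,9]=10  [1,2,7,8,9]=20  [2,5,6,7,9]=10  [2,6,7,8,9]=30  [3,4,5,6,7]=1  [4,5,6,7,8]=5  [4,5,6,7,9]=5  [5,6,7,8,9]=20
  size 6 → [0,1,2,7,8,9]=60  [0,2,6,7,8,9]=90  [0,4,5,6,7,8]=15  [0,5,6,7,8,9]=60  [1,2,5,6,7,9]=20  [1,2,6,7,8,9]=60  [2,4,5,6,7,9]=15  [2,5,6,7,8,9]=60  [3,4,5,6,7,8]=6  [3,4,5,6,7,9]=6  [4,5,6,7,8,9]=30
  size 7 → [0,1,2,6,7,8,9]=210  [0,2,5,6,7,8,9]=210  [0,3,4,5,6,7,8]=21  [0,4,5,6,7,8,9]=105  [1,2,4,5,6,7,9]=35  [1,2,5,6,7,8,9]=140  [2,3,4,5,6,7,9]=21  [2,4,5,6,7,8,9]=105  [3,4,5,6,7,8,9]=42
  size 8 → [0,1,2,5,6,7,8,9]=560  [0,2,4,5,6,7,8,9]=420  [0,3,4,5,6,7,8,9]=168  [1,2,3,4,5,6,7,9]=56  [1,2,4,5,6,7,8,9]=280  [2,3,4,5,6,7,8,9]=168
  first=0(a) contributes 504
  first=1(y) contributes 756
  first=3(c) contributes 1260
|[w]| = 2520

2520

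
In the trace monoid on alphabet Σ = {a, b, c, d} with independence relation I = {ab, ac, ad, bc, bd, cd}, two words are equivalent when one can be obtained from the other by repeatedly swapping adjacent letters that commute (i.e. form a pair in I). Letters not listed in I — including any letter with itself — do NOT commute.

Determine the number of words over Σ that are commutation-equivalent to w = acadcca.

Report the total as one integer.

140

piece 0:a — minimal
piece 1:c — minimal
piece 2:a rests on {0:a}
piece 3:d — minimal
piece 4:c rests on {1:c}
piece 5:c rests on {4:c}
piece 6:a rests on {2:a}
minimal pieces: {0:a, 1:c, 3:d}
ways to finish when only these pieces remain (= sum over removing one remaining piece with nothing left below it):
  1 left: {3}→1  {5}→1  {6}→1
  2 left: {2,6}→1  {3,5}→2  {3,6}→2  {4,5}→1  {5,6}→2
  3 left: {0,2,6}→1  {1,4,5}→1  {2,3,6}→3  {2,5,6}→3  {3,4,5}→3  {3,5,6}→6  {4,5,6}→3
  4 left: {0,2,3,6}→4  {0,2,5,6}→4  {1,3,4,5}→4  {1,4,5,6}→4  {2,3,5,6}→12  {2,4,5,6}→6  {3,4,5,6}→12
  5 left: {0,2,3,5,6}→20  {0,2,4,5,6}→10  {1,2,4,5,6}→10  {1,3,4,5,6}→20  {2,3,4,5,6}→30
  placing 0:a first → 60 extensions
  placing 1:c first → 60 extensions
  placing 3:d first → 20 extensions
total linear extensions = 140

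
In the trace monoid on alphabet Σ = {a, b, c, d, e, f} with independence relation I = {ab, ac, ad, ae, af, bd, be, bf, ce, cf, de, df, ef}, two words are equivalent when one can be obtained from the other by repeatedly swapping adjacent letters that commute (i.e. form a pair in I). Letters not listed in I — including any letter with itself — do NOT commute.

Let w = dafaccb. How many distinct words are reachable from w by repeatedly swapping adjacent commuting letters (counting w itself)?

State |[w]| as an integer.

#0=d has no predecessor
#1=a has no predecessor
#2=f has no predecessor
#3=a depends on [1:a]
#4=c depends on [0:d]
#5=c depends on [4:c]
#6=b depends on [5:c]
sources: [0:d, 1:a, 2:f]
N(rest) = Σ N(rest − s) over sources s of rest; N(one piece) = 1:
  size 1 → [2]=1  [3]=1  [6]=1
  size 2 → [1,3]=1  [2,3]=2  [2,6]=2  [3,6]=2  [5,6]=1
  size 3 → [1,2,3]=3  [1,3,6]=3  [2,3,6]=6  [2,5,6]=3  [3,5,6]=3  [4,5,6]=1
  size 4 → [0,4,5,6]=1  [1,2,3,6]=12  [1,3,5,6]=6  [2,3,5,6]=12  [2,4,5,6]=4  [3,4,5,6]=4
  size 5 → [0,2,4,5,6]=5  [0,3,4,5,6]=5  [1,2,3,5,6]=30  [1,3,4,5,6]=10  [2,3,4,5,6]=20
  first=0(d) contributes 60
  first=1(a) contributes 30
  first=2(f) contributes 15
|[w]| = 105

105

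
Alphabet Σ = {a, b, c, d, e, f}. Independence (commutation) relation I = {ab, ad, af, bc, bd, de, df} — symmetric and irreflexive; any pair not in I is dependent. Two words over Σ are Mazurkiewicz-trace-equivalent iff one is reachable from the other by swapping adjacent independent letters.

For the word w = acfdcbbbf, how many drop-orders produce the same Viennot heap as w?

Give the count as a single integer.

0(a) covers ∅
1(c) covers 0:a
2(f) covers 1:c
3(d) covers 1:c
4(c) covers 2:f, 3:d
5(b) covers 2:f
6(b) covers 5:b
7(b) covers 6:b
8(f) covers 4:c, 7:b
floor of heap: 0:a
completions by unplaced set U, small U first (add the entries for U minus each lowest piece of U):
  |U|=1: {8}:1
  |U|=2: {4,8}:1  {7,8}:1
  |U|=3: {3,4,8}:1  {4,7,8}:2  {6,7,8}:1
  |U|=4: {3,4,7,8}:3  {4,6,7,8}:3  {5,6,7,8}:1
  |U|=5: {3,4,6,7,8}:6  {4,5,6,7,8}:4
  |U|=6: {2,4,5,6,7,8}:4  {3,4,5,6,7,8}:10
  |U|=7: {2,3,4,5,6,7,8}:14
  start at 0(a): 14

14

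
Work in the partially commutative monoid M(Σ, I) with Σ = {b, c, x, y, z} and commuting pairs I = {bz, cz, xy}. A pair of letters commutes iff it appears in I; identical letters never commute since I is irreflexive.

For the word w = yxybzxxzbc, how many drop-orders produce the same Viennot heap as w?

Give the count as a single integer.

18

piece 0:y — minimal
piece 1:x — minimal
piece 2:y rests on {0:y}
piece 3:b rests on {1:x, 2:y}
piece 4:z rests on {1:x, 2:y}
piece 5:x rests on {3:b, 4:z}
piece 6:x rests on {5:x}
piece 7:z rests on {6:x}
piece 8:b rests on {6:x}
piece 9:c rests on {8:b}
minimal pieces: {0:y, 1:x}
ways to finish when only these pieces remain (= sum over removing one remaining piece with nothing left below it):
  1 left: {7}→1  {9}→1
  2 left: {7,9}→2  {8,9}→1
  3 left: {7,8,9}→3
  4 left: {6,7,8,9}→3
  5 left: {5,6,7,8,9}→3
  6 left: {3,5,6,7,8,9}→3  {4,5,6,7,8,9}→3
  7 left: {3,4,5,6,7,8,9}→6
  8 left: {1,3,4,5,6,7,8,9}→6  {2,3,4,5,6,7,8,9}→6
  placing 0:y first → 12 extensions
  placing 1:x first → 6 extensions
total linear extensions = 18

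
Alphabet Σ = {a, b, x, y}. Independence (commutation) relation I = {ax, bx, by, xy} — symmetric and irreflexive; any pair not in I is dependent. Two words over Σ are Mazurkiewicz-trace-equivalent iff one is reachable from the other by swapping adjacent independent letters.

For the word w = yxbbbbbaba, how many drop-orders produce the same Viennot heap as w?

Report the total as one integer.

#0=y has no predecessor
#1=x has no predecessor
#2=b has no predecessor
#3=b depends on [2:b]
#4=b depends on [3:b]
#5=b depends on [4:b]
#6=b depends on [5:b]
#7=a depends on [0:y, 6:b]
#8=b depends on [7:a]
#9=a depends on [8:b]
sources: [0:y, 1:x, 2:b]
N(rest) = Σ N(rest − s) over sources s of rest; N(one piece) = 1:
  size 1 → [1]=1  [9]=1
  size 2 → [1,9]=2  [8,9]=1
  size 3 → [1,8,9]=3  [7,8,9]=1
  size 4 → [0,7,8,9]=1  [1,7,8,9]=4  [6,7,8,9]=1
  size 5 → [0,1,7,8,9]=5  [0,6,7,8,9]=2  [1,6,7,8,9]=5  [5,6,7,8,9]=1
  size 6 → [0,1,6,7,8,9]=12  [0,5,6,7,8,9]=3  [1,5,6,7,8,9]=6  [4,5,6,7,8,9]=1
  size 7 → [0,1,5,6,7,8,9]=21  [0,4,5,6,7,8,9]=4  [1,4,5,6,7,8,9]=7  [3,4,5,6,7,8,9]=1
  size 8 → [0,1,4,5,6,7,8,9]=32  [0,3,4,5,6,7,8,9]=5  [1,3,4,5,6,7,8,9]=8  [2,3,4,5,6,7,8,9]=1
  first=0(y) contributes 9
  first=1(x) contributes 6
  first=2(b) contributes 45
|[w]| = 60

60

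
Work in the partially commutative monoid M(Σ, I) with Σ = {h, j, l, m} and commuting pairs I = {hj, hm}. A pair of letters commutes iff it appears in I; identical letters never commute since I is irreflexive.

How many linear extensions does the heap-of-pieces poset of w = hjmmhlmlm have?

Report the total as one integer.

#0=h has no predecessor
#1=j has no predecessor
#2=m depends on [1:j]
#3=m depends on [2:m]
#4=h depends on [0:h]
#5=l depends on [3:m, 4:h]
#6=m depends on [5:l]
#7=l depends on [6:m]
#8=m depends on [7:l]
sources: [0:h, 1:j]
N(rest) = Σ N(rest − s) over sources s of rest; N(one piece) = 1:
  size 1 → [8]=1
  size 2 → [7,8]=1
  size 3 → [6,7,8]=1
  size 4 → [5,6,7,8]=1
  size 5 → [3,5,6,7,8]=1  [4,5,6,7,8]=1
  size 6 → [0,4,5,6,7,8]=1  [2,3,5,6,7,8]=1  [3,4,5,6,7,8]=2
  size 7 → [0,3,4,5,6,7,8]=3  [1,2,3,5,6,7,8]=1  [2,3,4,5,6,7,8]=3
  first=0(h) contributes 4
  first=1(j) contributes 6
|[w]| = 10

10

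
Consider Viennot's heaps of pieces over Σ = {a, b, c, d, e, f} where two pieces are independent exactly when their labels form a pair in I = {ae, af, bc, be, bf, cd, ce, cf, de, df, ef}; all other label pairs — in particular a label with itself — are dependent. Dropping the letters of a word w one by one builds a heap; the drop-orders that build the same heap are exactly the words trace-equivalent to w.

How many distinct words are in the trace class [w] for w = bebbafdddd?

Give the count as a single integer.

0(b) covers ∅
1(e) covers ∅
2(b) covers 0:b
3(b) covers 2:b
4(a) covers 3:b
5(f) covers ∅
6(d) covers 4:a
7(d) covers 6:d
8(d) covers 7:d
9(d) covers 8:d
floor of heap: 0:b, 1:e, 5:f
completions by unplaced set U, small U first (add the entries for U minus each lowest piece of U):
  |U|=1: {1}:1  {5}:1  {9}:1
  |U|=2: {1,5}:2  {1,9}:2  {5,9}:2  {8,9}:1
  |U|=3: {1,5,9}:6  {1,8,9}:3  {5,8,9}:3  {7,8,9}:1
  |U|=4: {1,5,8,9}:12  {1,7,8,9}:4  {5,7,8,9}:4  {6,7,8,9}:1
  |U|=5: {1,5,7,8,9}:20  {1,6,7,8,9}:5  {4,6,7,8,9}:1  {5,6,7,8,9}:5
  |U|=6: {1,4,6,7,8,9}:6  {1,5,6,7,8,9}:30  {3,4,6,7,8,9}:1  {4,5,6,7,8,9}:6
  |U|=7: {1,3,4,6,7,8,9}:7  {1,4,5,6,7,8,9}:42  {2,3,4,6,7,8,9}:1  {3,4,5,6,7,8,9}:7
  |U|=8: {0,2,3,4,6,7,8,9}:1  {1,2,3,4,6,7,8,9}:8  {1,3,4,5,6,7,8,9}:56  {2,3,4,5,6,7,8,9}:8
  start at 0(b): 72
  start at 1(e): 9
  start at 5(f): 9
sum over floor = 90

90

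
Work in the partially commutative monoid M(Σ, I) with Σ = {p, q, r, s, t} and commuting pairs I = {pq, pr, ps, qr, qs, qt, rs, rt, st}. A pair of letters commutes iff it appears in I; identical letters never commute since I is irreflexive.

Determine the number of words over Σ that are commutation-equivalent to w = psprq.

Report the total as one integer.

piece 0:p — minimal
piece 1:s — minimal
piece 2:p rests on {0:p}
piece 3:r — minimal
piece 4:q — minimal
minimal pieces: {0:p, 1:s, 3:r, 4:q}
ways to finish when only these pieces remain (= sum over removing one remaining piece with nothing left below it):
  1 left: {1}→1  {2}→1  {3}→1  {4}→1
  2 left: {0,2}→1  {1,2}→2  {1,3}→2  {1,4}→2  {2,3}→2  {2,4}→2  {3,4}→2
  3 left: {0,1,2}→3  {0,2,3}→3  {0,2,4}→3  {1,2,3}→6  {1,2,4}→6  {1,3,4}→6  {2,3,4}→6
  placing 0:p first → 24 extensions
  placing 1:s first → 12 extensions
  placing 3:r first → 12 extensions
  placing 4:q first → 12 extensions
total linear extensions = 60

60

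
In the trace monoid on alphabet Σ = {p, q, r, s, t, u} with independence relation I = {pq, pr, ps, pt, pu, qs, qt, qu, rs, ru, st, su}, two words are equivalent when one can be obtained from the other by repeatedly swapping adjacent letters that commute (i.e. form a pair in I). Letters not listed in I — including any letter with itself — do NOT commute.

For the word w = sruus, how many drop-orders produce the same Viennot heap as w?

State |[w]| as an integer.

30

0(s) covers ∅
1(r) covers ∅
2(u) covers ∅
3(u) covers 2:u
4(s) covers 0:s
floor of heap: 0:s, 1:r, 2:u
completions by unplaced set U, small U first (add the entries for U minus each lowest piece of U):
  |U|=1: {1}:1  {3}:1  {4}:1
  |U|=2: {0,4}:1  {1,3}:2  {1,4}:2  {2,3}:1  {3,4}:2
  |U|=3: {0,1,4}:3  {0,3,4}:3  {1,2,3}:3  {1,3,4}:6  {2,3,4}:3
  start at 0(s): 12
  start at 1(r): 6
  start at 2(u): 12
sum over floor = 30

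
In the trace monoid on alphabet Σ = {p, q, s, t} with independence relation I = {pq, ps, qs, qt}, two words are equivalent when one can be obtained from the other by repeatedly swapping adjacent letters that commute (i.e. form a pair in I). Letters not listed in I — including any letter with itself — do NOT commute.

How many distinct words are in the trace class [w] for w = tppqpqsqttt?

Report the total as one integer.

660

piece 0:t — minimal
piece 1:p rests on {0:t}
piece 2:p rests on {1:p}
piece 3:q — minimal
piece 4:p rests on {2:p}
piece 5:q rests on {3:q}
piece 6:s rests on {0:t}
piece 7:q rests on {5:q}
piece 8:t rests on {4:p, 6:s}
piece 9:t rests on {8:t}
piece 10:t rests on {9:t}
minimal pieces: {0:t, 3:q}
ways to finish when only these pieces remain (= sum over removing one remaining piece with nothing left below it):
  1 left: {7}→1  {10}→1
  2 left: {5,7}→1  {7,10}→2  {9,10}→1
  3 left: {3,5,7}→1  {5,7,10}→3  {7,9,10}→3  {8,9,10}→1
  4 left: {3,5,7,10}→4  {4,8,9,10}→1  {5,7,9,10}→6  {6,8,9,10}→1  {7,8,9,10}→4
  5 left: {2,4,8,9,10}→1  {3,5,7,9,10}→10  {4,6,8,9,10}→2  {4,7,8,9,10}→5  {5,7,8,9,10}→10  {6,7,8,9,10}→5
  6 left: {1,2,4,8,9,10}→1  {2,4,6,8,9,10}→3  {2,4,7,8,9,10}→6  {3,5,7,8,9,10}→20  {4,5,7,8,9,10}→15  {4,6,7,8,9,10}→12  {5,6,7,8,9,10}→15
  7 left: {1,2,4,6,8,9,10}→4  {1,2,4,7,8,9,10}→7  {2,4,5,7,8,9,10}→21  {2,4,6,7,8,9,10}→21  {3,4,5,7,8,9,10}→35  {3,5,6,7,8,9,10}→35  {4,5,6,7,8,9,10}→42
  8 left: {0,1,2,4,6,8,9,10}→4  {1,2,4,5,7,8,9,10}→28  {1,2,4,6,7,8,9,10}→32  {2,3,4,5,7,8,9,10}→56  {2,4,5,6,7,8,9,10}→84  {3,4,5,6,7,8,9,10}→112
  9 left: {0,1,2,4,6,7,8,9,10}→36  {1,2,3,4,5,7,8,9,10}→84  {1,2,4,5,6,7,8,9,10}→144  {2,3,4,5,6,7,8,9,10}→252
  placing 0:t first → 480 extensions
  placing 3:q first → 180 extensions
total linear extensions = 660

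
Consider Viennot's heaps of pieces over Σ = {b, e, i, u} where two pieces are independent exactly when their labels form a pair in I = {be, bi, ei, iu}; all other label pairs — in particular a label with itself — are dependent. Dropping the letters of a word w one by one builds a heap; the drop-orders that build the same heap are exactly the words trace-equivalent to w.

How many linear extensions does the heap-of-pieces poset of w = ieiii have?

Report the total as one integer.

5

0(i) covers ∅
1(e) covers ∅
2(i) covers 0:i
3(i) covers 2:i
4(i) covers 3:i
floor of heap: 0:i, 1:e
completions by unplaced set U, small U first (add the entries for U minus each lowest piece of U):
  |U|=1: {1}:1  {4}:1
  |U|=2: {1,4}:2  {3,4}:1
  |U|=3: {1,3,4}:3  {2,3,4}:1
  start at 0(i): 4
  start at 1(e): 1
sum over floor = 5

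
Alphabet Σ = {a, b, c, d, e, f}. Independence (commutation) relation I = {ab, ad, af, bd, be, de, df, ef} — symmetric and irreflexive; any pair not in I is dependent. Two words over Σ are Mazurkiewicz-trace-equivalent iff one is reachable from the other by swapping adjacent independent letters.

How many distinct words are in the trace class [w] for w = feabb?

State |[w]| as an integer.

10

0(f) covers ∅
1(e) covers ∅
2(a) covers 1:e
3(b) covers 0:f
4(b) covers 3:b
floor of heap: 0:f, 1:e
completions by unplaced set U, small U first (add the entries for U minus each lowest piece of U):
  |U|=1: {2}:1  {4}:1
  |U|=2: {1,2}:1  {2,4}:2  {3,4}:1
  |U|=3: {0,3,4}:1  {1,2,4}:3  {2,3,4}:3
  start at 0(f): 6
  start at 1(e): 4
sum over floor = 10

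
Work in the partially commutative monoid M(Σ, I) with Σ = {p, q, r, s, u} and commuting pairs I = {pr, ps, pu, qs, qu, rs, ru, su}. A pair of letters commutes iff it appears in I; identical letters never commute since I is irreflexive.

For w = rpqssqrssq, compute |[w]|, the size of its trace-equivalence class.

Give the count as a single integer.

piece 0:r — minimal
piece 1:p — minimal
piece 2:q rests on {0:r, 1:p}
piece 3:s — minimal
piece 4:s rests on {3:s}
piece 5:q rests on {2:q}
piece 6:r rests on {5:q}
piece 7:s rests on {4:s}
piece 8:s rests on {7:s}
piece 9:q rests on {6:r}
minimal pieces: {0:r, 1:p, 3:s}
ways to finish when only these pieces remain (= sum over removing one remaining piece with nothing left below it):
  1 left: {8}→1  {9}→1
  2 left: {6,9}→1  {7,8}→1  {8,9}→2
  3 left: {4,7,8}→1  {5,6,9}→1  {6,8,9}→3  {7,8,9}→3
  4 left: {2,5,6,9}→1  {3,4,7,8}→1  {4,7,8,9}→4  {5,6,8,9}→4  {6,7,8,9}→6
  5 left: {0,2,5,6,9}→1  {1,2,5,6,9}→1  {2,5,6,8,9}→5  {3,4,7,8,9}→5  {4,6,7,8,9}→10  {5,6,7,8,9}→10
  6 left: {0,1,2,5,6,9}→2  {0,2,5,6,8,9}→6  {1,2,5,6,8,9}→6  {2,5,6,7,8,9}→15  {3,4,6,7,8,9}→15  {4,5,6,7,8,9}→20
  7 left: {0,1,2,5,6,8,9}→14  {0,2,5,6,7,8,9}→21  {1,2,5,6,7,8,9}→21  {2,4,5,6,7,8,9}→35  {3,4,5,6,7,8,9}→35
  8 left: {0,1,2,5,6,7,8,9}→56  {0,2,4,5,6,7,8,9}→56  {1,2,4,5,6,7,8,9}→56  {2,3,4,5,6,7,8,9}→70
  placing 0:r first → 126 extensions
  placing 1:p first → 126 extensions
  placing 3:s first → 168 extensions
total linear extensions = 420

420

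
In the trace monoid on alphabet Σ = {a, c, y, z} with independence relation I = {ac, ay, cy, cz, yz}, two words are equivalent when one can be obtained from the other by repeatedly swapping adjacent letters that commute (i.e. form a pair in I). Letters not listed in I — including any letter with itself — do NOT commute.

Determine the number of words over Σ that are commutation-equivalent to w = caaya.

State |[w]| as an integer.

20

#0=c has no predecessor
#1=a has no predecessor
#2=a depends on [1:a]
#3=y has no predecessor
#4=a depends on [2:a]
sources: [0:c, 1:a, 3:y]
N(rest) = Σ N(rest − s) over sources s of rest; N(one piece) = 1:
  size 1 → [0]=1  [3]=1  [4]=1
  size 2 → [0,3]=2  [0,4]=2  [2,4]=1  [3,4]=2
  size 3 → [0,2,4]=3  [0,3,4]=6  [1,2,4]=1  [2,3,4]=3
  first=0(c) contributes 4
  first=1(a) contributes 12
  first=3(y) contributes 4
|[w]| = 20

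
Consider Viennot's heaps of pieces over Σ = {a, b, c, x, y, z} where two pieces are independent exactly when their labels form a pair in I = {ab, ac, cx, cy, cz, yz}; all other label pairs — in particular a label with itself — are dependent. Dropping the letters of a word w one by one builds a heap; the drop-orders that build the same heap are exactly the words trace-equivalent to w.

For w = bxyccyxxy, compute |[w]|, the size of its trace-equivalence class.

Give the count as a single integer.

#0=b has no predecessor
#1=x depends on [0:b]
#2=y depends on [1:x]
#3=c depends on [0:b]
#4=c depends on [3:c]
#5=y depends on [2:y]
#6=x depends on [5:y]
#7=x depends on [6:x]
#8=y depends on [7:x]
sources: [0:b]
N(rest) = Σ N(rest − s) over sources s of rest; N(one piece) = 1:
  size 1 → [4]=1  [8]=1
  size 2 → [3,4]=1  [4,8]=2  [7,8]=1
  size 3 → [3,4,8]=3  [4,7,8]=3  [6,7,8]=1
  size 4 → [3,4,7,8]=6  [4,6,7,8]=4  [5,6,7,8]=1
  size 5 → [2,5,6,7,8]=1  [3,4,6,7,8]=10  [4,5,6,7,8]=5
  size 6 → [1,2,5,6,7,8]=1  [2,4,5,6,7,8]=6  [3,4,5,6,7,8]=15
  size 7 → [1,2,4,5,6,7,8]=7  [2,3,4,5,6,7,8]=21
  first=0(b) contributes 28

28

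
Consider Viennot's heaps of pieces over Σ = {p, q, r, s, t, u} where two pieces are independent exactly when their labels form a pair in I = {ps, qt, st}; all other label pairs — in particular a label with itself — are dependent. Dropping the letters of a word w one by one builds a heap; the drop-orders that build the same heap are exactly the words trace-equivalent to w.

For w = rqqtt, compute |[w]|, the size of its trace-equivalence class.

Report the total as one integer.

0(r) covers ∅
1(q) covers 0:r
2(q) covers 1:q
3(t) covers 0:r
4(t) covers 3:t
floor of heap: 0:r
completions by unplaced set U, small U first (add the entries for U minus each lowest piece of U):
  |U|=1: {2}:1  {4}:1
  |U|=2: {1,2}:1  {2,4}:2  {3,4}:1
  |U|=3: {1,2,4}:3  {2,3,4}:3
  start at 0(r): 6

6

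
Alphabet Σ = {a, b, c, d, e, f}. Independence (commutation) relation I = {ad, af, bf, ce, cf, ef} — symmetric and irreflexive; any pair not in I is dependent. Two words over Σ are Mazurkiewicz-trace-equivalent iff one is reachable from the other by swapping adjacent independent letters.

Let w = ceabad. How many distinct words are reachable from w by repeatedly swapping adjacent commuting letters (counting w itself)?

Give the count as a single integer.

4

drop 0:c onto floor
drop 1:e onto floor
drop 2:a onto {0:c, 1:e}
drop 3:b onto {2:a}
drop 4:a onto {3:b}
drop 5:d onto {3:b}
ground layer = {0:c, 1:e}
drop-orders for the pieces not yet dropped (sum over which currently-grounded one goes next):
  1 to go: {4} 1  {5} 1
  2 to go: {4,5} 2
  3 to go: {3,4,5} 2
  4 to go: {2,3,4,5} 2
  if 0:c drops first: 2 orders
  if 1:e drops first: 2 orders
heap linearizations: 4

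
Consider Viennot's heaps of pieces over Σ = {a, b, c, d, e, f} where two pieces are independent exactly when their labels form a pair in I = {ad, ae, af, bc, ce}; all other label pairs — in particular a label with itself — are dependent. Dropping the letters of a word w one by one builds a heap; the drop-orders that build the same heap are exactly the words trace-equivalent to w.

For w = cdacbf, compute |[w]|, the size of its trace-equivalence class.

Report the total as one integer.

4

piece 0:c — minimal
piece 1:d rests on {0:c}
piece 2:a rests on {0:c}
piece 3:c rests on {1:d, 2:a}
piece 4:b rests on {1:d, 2:a}
piece 5:f rests on {3:c, 4:b}
minimal pieces: {0:c}
ways to finish when only these pieces remain (= sum over removing one remaining piece with nothing left below it):
  1 left: {5}→1
  2 left: {3,5}→1  {4,5}→1
  3 left: {3,4,5}→2
  4 left: {1,3,4,5}→2  {2,3,4,5}→2
  placing 0:c first → 4 extensions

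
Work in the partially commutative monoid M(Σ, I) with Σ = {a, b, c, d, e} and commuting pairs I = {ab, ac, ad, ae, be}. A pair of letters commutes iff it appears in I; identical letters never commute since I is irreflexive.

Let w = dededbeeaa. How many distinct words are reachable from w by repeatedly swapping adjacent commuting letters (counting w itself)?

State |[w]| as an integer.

135

piece 0:d — minimal
piece 1:e rests on {0:d}
piece 2:d rests on {1:e}
piece 3:e rests on {2:d}
piece 4:d rests on {3:e}
piece 5:b rests on {4:d}
piece 6:e rests on {4:d}
piece 7:e rests on {6:e}
piece 8:a — minimal
piece 9:a rests on {8:a}
minimal pieces: {0:d, 8:a}
ways to finish when only these pieces remain (= sum over removing one remaining piece with nothing left below it):
  1 left: {5}→1  {7}→1  {9}→1
  2 left: {5,7}→2  {5,9}→2  {6,7}→1  {7,9}→2  {8,9}→1
  3 left: {5,6,7}→3  {5,7,9}→6  {5,8,9}→3  {6,7,9}→3  {7,8,9}→3
  4 left: {4,5,6,7}→3  {5,6,7,9}→12  {5,7,8,9}→12  {6,7,8,9}→6
  5 left: {3,4,5,6,7}→3  {4,5,6,7,9}→15  {5,6,7,8,9}→30
  6 left: {2,3,4,5,6,7}→3  {3,4,5,6,7,9}→18  {4,5,6,7,8,9}→45
  7 left: {1,2,3,4,5,6,7}→3  {2,3,4,5,6,7,9}→21  {3,4,5,6,7,8,9}→63
  8 left: {0,1,2,3,4,5,6,7}→3  {1,2,3,4,5,6,7,9}→24  {2,3,4,5,6,7,8,9}→84
  placing 0:d first → 108 extensions
  placing 8:a first → 27 extensions
total linear extensions = 135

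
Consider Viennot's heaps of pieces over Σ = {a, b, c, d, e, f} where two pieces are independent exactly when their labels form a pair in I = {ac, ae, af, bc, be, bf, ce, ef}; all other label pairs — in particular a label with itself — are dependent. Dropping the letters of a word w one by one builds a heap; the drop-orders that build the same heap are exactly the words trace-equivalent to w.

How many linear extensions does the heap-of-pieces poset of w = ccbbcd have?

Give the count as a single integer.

#0=c has no predecessor
#1=c depends on [0:c]
#2=b has no predecessor
#3=b depends on [2:b]
#4=c depends on [1:c]
#5=d depends on [3:b, 4:c]
sources: [0:c, 2:b]
N(rest) = Σ N(rest − s) over sources s of rest; N(one piece) = 1:
  size 1 → [5]=1
  size 2 → [3,5]=1  [4,5]=1
  size 3 → [1,4,5]=1  [2,3,5]=1  [3,4,5]=2
  size 4 → [0,1,4,5]=1  [1,3,4,5]=3  [2,3,4,5]=3
  first=0(c) contributes 6
  first=2(b) contributes 4
|[w]| = 10

10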